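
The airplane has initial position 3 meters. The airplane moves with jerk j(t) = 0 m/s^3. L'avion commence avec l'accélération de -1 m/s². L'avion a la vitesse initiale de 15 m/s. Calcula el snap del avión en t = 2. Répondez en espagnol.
Debemos derivar nuestra ecuación de la sacudida j(t) = 0 1 vez. Tomando d/dt de j(t), encontramos s(t) = 0. Tenemos el snap s(t) = 0. Sustituyendo t = 2: s(2) = 0.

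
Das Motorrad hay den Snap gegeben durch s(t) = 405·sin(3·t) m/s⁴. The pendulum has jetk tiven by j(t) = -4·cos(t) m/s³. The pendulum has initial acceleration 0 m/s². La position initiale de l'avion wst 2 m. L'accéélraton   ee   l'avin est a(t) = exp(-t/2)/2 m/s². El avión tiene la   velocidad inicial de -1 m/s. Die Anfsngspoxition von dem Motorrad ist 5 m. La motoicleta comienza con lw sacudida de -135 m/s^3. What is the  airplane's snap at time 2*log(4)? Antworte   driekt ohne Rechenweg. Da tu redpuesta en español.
En t = 2*log(4), s = 1/32.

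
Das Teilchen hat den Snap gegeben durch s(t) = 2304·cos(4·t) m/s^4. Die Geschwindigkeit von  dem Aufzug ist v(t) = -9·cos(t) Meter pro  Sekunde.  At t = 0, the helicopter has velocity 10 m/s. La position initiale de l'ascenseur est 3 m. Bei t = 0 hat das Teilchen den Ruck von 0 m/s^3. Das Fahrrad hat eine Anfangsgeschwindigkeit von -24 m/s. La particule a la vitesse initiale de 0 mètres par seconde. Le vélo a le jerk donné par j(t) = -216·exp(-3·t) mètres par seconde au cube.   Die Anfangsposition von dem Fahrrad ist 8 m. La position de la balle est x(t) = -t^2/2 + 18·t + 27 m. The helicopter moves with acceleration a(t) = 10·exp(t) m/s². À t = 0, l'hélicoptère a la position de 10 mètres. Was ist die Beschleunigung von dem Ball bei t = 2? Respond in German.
Ausgehend von der Position x(t) = -t^2/2 + 18·t + 27, nehmen wir 2 Ableitungen. Die Ableitung von der Position ergibt die Geschwindigkeit: v(t) = 18 - t. Mit d/dt von v(t) finden wir a(t) = -1. Aus der Gleichung für die Beschleunigung a(t) = -1, setzen wir t = 2 ein und erhalten a = -1.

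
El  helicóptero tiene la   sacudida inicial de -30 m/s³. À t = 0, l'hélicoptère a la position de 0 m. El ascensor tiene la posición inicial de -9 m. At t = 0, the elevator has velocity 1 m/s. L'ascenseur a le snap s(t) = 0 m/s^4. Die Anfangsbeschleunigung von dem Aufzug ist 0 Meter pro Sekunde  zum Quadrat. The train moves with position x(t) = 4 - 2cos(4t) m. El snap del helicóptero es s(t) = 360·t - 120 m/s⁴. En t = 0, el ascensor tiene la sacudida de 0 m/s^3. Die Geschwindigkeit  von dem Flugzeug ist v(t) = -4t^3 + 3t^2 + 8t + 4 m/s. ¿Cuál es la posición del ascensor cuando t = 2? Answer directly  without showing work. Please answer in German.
Bei t = 2, x = -7.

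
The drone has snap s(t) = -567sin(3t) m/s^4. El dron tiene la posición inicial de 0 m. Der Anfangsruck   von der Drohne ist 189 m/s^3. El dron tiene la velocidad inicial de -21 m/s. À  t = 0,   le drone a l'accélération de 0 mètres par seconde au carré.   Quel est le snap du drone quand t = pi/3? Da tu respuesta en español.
Tenemos el snap s(t) = -567·sin(3·t). Sustituyendo t = pi/3: s(pi/3) = 0.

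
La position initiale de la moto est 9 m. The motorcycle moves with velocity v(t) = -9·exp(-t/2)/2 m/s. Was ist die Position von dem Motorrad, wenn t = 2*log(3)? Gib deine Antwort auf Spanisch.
Para resolver esto, necesitamos tomar 1 integral de nuestra ecuación de la velocidad v(t) = -9·exp(-t/2)/2. Tomando ∫v(t)dt y aplicando x(0) = 9, encontramos x(t) = 9·exp(-t/2). Tenemos la posición x(t) = 9·exp(-t/2). Sustituyendo t = 2*log(3): x(2*log(3)) = 3.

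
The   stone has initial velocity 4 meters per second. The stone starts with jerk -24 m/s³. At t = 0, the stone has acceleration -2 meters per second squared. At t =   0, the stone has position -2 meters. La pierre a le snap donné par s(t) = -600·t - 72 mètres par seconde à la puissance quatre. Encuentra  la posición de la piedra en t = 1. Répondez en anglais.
To find the answer, we compute 4 integrals of s(t) = -600·t - 72. The integral of snap is jerk. Using j(0) = -24, we get j(t) = -300·t^2 - 72·t - 24. The antiderivative of jerk, with a(0) = -2, gives acceleration: a(t) = -100·t^3 - 36·t^2 - 24·t - 2. The antiderivative of acceleration, with v(0) = 4, gives velocity: v(t) = -25·t^4 - 12·t^3 - 12·t^2 - 2·t + 4. The integral of velocity is position. Using x(0) = -2, we get x(t) = -5·t^5 - 3·t^4 - 4·t^3 - t^2 + 4·t - 2. We have position x(t) = -5·t^5 - 3·t^4 - 4·t^3 - t^2 + 4·t - 2. Substituting t = 1: x(1) = -11.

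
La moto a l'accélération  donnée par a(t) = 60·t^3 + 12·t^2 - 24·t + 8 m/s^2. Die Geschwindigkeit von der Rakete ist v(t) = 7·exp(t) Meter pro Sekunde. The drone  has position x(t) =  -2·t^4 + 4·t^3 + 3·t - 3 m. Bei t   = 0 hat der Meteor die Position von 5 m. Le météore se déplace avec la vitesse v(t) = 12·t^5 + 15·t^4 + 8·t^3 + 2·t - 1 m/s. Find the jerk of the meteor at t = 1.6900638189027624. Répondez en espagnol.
Debemos derivar nuestra ecuación de la velocidad v(t) = 12·t^5 + 15·t^4 + 8·t^3 + 2·t - 1 2 veces. Derivando la velocidad, obtenemos la aceleración: a(t) = 60·t^4 + 60·t^3 + 24·t^2 + 2. Tomando d/dt de a(t), encontramos j(t) = 240·t^3 + 180·t^2 + 48·t. De la ecuación de la sacudida j(t) = 240·t^3 + 180·t^2 + 48·t, sustituimos t = 1.6900638189027624 para obtener j = 1753.82529309789.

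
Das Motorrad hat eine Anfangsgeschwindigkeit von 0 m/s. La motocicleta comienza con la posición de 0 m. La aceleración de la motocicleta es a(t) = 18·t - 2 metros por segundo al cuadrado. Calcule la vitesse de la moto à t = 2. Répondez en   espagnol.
Para resolver esto, necesitamos tomar 1 integral de nuestra ecuación de la aceleración a(t) = 18·t - 2. Tomando ∫a(t)dt y aplicando v(0) = 0, encontramos v(t) = t·(9·t - 2). Usando v(t) = t·(9·t - 2) y sustituyendo t = 2, encontramos v = 32.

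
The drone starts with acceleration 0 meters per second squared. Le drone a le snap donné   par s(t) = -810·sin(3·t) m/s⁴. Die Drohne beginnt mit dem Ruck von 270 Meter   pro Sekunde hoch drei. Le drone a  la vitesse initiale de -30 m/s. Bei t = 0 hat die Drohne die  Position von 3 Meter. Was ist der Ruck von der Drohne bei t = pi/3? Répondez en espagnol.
Necesitamos integrar nuestra ecuación del snap s(t) = -810·sin(3·t) 1 vez. Tomando ∫s(t)dt y aplicando j(0) = 270, encontramos j(t) = 270·cos(3·t). Tenemos la sacudida j(t) = 270·cos(3·t). Sustituyendo t = pi/3: j(pi/3) = -270.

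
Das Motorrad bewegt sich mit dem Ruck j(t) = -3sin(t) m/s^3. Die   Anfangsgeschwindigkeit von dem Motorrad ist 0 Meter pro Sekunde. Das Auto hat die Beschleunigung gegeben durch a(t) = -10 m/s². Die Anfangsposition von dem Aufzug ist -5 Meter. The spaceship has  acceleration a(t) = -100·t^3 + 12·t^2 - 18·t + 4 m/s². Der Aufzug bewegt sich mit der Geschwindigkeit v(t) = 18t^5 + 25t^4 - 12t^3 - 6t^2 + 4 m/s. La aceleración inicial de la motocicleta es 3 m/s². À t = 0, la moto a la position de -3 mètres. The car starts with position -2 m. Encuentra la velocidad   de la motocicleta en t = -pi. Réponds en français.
Nous devons trouver l'intégrale de notre équation du jerk j(t) = -3·sin(t) 2 fois. En prenant ∫j(t)dt et en appliquant a(0) = 3, nous trouvons a(t) = 3·cos(t). En intégrant l'accélération et en utilisant la condition initiale v(0) = 0, nous obtenons v(t) = 3·sin(t). Nous avons la vitesse v(t) = 3·sin(t). En substituant t = -pi: v(-pi) = 0.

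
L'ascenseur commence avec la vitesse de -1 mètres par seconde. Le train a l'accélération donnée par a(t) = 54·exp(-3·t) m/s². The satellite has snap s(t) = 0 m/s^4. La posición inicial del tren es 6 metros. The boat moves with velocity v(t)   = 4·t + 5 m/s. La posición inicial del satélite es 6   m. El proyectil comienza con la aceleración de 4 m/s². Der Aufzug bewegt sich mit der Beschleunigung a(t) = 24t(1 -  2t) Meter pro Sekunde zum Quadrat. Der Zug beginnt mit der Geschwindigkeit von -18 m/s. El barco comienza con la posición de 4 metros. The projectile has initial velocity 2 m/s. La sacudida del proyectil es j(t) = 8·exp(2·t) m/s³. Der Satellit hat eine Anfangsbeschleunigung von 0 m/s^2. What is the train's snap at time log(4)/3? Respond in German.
Wir müssen unsere Gleichung für die Beschleunigung a(t) = 54·exp(-3·t) 2-mal ableiten. Mit d/dt von a(t) finden wir j(t) = -162·exp(-3·t). Mit d/dt von j(t) finden wir s(t) = 486·exp(-3·t). Mit s(t) = 486·exp(-3·t) und Einsetzen von t = log(4)/3, finden wir s = 243/2.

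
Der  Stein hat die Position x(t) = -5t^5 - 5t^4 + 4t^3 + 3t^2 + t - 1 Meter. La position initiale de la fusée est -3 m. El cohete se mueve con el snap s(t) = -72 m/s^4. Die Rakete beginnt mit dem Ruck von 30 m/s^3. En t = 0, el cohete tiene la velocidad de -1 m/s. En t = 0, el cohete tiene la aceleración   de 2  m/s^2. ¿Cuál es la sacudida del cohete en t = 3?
Para resolver esto, necesitamos tomar 1 antiderivada de nuestra ecuación del snap s(t) = -72. Integrando el snap y usando la condición inicial j(0) = 30, obtenemos j(t) = 30 - 72·t. Tenemos la sacudida j(t) = 30 - 72·t. Sustituyendo t = 3: j(3) = -186.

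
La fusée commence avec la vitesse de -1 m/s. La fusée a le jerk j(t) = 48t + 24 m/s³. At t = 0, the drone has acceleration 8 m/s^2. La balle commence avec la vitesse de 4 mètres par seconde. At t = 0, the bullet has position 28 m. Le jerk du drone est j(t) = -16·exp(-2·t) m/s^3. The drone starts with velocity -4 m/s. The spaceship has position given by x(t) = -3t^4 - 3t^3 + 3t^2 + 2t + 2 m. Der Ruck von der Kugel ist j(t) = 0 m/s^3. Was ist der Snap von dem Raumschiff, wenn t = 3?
Um dies zu lösen, müssen wir 4 Ableitungen unserer Gleichung für die Position x(t) = -3·t^4 - 3·t^3 + 3·t^2 + 2·t + 2 nehmen. Die Ableitung von der Position ergibt die Geschwindigkeit: v(t) = -12·t^3 - 9·t^2 + 6·t + 2. Die Ableitung von der Geschwindigkeit ergibt die Beschleunigung: a(t) = -36·t^2 - 18·t + 6. Mit d/dt von a(t) finden wir j(t) = -72·t - 18. Die Ableitung von dem Ruck ergibt den Snap: s(t) = -72. Mit s(t) = -72 und Einsetzen von t = 3, finden wir s = -72.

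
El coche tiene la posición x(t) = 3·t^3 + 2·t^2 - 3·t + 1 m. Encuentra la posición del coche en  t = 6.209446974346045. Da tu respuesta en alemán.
Wir haben die Position x(t) = 3·t^3 + 2·t^2 - 3·t + 1. Durch Einsetzen von t = 6.209446974346045: x(6.209446974346045) = 777.743380194541.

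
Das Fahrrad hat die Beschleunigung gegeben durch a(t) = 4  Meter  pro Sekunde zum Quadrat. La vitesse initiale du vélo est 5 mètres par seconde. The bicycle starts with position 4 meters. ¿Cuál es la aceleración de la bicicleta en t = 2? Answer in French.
Nous avons l'accélération a(t) = 4. En substituant t = 2: a(2) = 4.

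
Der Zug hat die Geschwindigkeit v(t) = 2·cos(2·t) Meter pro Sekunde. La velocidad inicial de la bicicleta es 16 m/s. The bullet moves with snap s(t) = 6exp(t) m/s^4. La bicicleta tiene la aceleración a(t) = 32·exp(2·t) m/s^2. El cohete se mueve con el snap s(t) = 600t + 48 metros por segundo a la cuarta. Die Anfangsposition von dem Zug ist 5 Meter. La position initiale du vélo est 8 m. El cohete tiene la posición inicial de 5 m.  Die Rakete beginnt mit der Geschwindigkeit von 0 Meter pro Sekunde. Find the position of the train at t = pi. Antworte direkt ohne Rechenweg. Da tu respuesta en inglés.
The answer is 5.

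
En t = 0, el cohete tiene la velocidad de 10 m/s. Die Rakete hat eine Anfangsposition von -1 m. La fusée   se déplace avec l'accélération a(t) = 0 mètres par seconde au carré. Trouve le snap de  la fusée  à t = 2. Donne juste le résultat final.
La réponse est 0.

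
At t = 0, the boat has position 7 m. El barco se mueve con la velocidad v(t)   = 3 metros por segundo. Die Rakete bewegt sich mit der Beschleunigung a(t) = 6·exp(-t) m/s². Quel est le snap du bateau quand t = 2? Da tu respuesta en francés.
En partant de la vitesse v(t) = 3, nous prenons 3 dérivées. En prenant d/dt de v(t), nous trouvons a(t) = 0. En prenant d/dt de a(t), nous trouvons j(t) = 0. La dérivée du jerk donne le snap: s(t) = 0. De l'équation du snap s(t) = 0, nous substituons t = 2 pour obtenir s = 0.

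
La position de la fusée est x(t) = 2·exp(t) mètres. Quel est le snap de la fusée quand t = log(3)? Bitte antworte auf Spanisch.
Debemos derivar nuestra ecuación de la posición x(t) = 2·exp(t) 4 veces. La derivada de la posición da la velocidad: v(t) = 2·exp(t). Derivando la velocidad, obtenemos la aceleración: a(t) = 2·exp(t). Derivando la aceleración, obtenemos la sacudida: j(t) = 2·exp(t). La derivada de la sacudida da el snap: s(t) = 2·exp(t). Tenemos el snap s(t) = 2·exp(t). Sustituyendo t = log(3): s(log(3)) = 6.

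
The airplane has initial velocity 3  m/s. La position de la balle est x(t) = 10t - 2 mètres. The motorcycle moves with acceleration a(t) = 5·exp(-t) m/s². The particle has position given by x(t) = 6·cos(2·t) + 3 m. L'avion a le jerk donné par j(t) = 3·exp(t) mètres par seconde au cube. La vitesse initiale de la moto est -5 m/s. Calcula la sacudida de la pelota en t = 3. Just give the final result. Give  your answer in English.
The jerk at t = 3 is j = 0.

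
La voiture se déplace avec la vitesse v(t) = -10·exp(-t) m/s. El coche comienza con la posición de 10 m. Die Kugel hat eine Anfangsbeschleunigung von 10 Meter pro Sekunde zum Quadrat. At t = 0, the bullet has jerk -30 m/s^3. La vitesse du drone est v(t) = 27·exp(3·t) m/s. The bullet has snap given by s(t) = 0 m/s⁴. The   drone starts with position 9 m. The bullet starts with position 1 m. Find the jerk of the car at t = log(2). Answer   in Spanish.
Debemos derivar nuestra ecuación de la velocidad v(t) = -10·exp(-t) 2 veces. La derivada de la velocidad da la aceleración: a(t) = 10·exp(-t). Tomando d/dt de a(t), encontramos j(t) = -10·exp(-t). Tenemos la sacudida j(t) = -10·exp(-t). Sustituyendo t = log(2): j(log(2)) = -5.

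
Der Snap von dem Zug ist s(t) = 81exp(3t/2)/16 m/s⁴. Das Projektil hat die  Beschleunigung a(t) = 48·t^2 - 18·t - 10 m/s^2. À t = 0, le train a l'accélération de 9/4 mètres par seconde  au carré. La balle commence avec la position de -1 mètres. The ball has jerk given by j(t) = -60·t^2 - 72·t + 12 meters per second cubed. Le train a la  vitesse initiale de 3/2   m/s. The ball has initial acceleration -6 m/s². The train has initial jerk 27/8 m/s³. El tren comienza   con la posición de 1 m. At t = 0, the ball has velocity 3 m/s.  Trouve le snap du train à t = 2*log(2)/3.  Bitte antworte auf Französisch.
Nous avons le snap s(t) = 81·exp(3·t/2)/16. En substituant t = 2*log(2)/3: s(2*log(2)/3) = 81/8.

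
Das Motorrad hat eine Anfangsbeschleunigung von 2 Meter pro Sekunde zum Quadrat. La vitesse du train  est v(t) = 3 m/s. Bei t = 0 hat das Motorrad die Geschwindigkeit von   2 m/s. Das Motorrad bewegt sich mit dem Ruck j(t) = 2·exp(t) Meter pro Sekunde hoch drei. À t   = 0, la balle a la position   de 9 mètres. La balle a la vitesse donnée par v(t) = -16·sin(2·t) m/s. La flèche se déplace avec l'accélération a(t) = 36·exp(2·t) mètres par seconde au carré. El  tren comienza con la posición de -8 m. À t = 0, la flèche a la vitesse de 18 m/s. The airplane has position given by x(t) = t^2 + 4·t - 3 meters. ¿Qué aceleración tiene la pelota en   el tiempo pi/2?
Partiendo de la velocidad v(t) = -16·sin(2·t), tomamos 1 derivada. Tomando d/dt de v(t), encontramos a(t) = -32·cos(2·t). De la ecuación de la aceleración a(t) = -32·cos(2·t), sustituimos t = pi/2 para obtener a = 32.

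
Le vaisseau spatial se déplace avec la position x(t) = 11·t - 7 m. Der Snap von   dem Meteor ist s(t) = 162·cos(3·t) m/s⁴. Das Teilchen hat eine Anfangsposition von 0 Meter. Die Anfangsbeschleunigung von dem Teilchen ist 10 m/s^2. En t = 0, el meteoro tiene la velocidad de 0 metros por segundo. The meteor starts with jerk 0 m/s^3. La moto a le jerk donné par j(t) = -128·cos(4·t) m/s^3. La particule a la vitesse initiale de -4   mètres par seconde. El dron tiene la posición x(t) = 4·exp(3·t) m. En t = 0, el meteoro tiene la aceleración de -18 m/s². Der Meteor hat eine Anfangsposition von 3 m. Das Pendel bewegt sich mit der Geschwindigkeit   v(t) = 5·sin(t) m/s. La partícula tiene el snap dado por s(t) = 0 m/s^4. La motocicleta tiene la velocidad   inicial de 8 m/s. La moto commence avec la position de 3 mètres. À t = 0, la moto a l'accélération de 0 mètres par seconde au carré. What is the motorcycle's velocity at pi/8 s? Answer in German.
Wir müssen unsere Gleichung für den Ruck j(t) = -128·cos(4·t) 2-mal integrieren. Das Integral von dem Ruck, mit a(0) = 0, ergibt die Beschleunigung: a(t) = -32·sin(4·t). Durch Integration von der Beschleunigung und Verwendung der Anfangsbedingung v(0) = 8, erhalten wir v(t) = 8·cos(4·t). Mit v(t) = 8·cos(4·t) und Einsetzen von t = pi/8, finden wir v = 0.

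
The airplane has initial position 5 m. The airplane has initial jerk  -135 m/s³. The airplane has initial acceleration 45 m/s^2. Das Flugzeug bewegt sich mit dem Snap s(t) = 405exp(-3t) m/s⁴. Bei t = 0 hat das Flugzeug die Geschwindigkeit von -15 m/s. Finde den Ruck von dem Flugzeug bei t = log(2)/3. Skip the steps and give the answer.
Bei t = log(2)/3, j = -135/2.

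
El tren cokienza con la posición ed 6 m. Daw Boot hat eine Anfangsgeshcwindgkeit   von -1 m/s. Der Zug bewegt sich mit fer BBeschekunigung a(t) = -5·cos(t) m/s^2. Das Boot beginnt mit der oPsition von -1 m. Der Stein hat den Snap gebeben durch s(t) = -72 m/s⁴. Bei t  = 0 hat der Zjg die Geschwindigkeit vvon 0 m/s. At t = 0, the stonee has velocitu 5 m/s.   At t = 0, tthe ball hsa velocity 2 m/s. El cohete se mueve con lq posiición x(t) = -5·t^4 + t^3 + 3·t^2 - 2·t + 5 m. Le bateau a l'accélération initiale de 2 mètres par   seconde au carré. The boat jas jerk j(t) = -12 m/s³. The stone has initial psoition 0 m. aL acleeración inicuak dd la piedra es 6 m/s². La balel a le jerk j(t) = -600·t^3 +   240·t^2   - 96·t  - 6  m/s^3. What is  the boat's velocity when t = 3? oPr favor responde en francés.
Nous devons trouver l'intégrale de notre équation du jerk j(t) = -12 2 fois. En prenant ∫j(t)dt et en appliquant a(0) = 2, nous trouvons a(t) = 2 - 12·t. L'intégrale de l'accélération, avec v(0) = -1, donne la vitesse: v(t) = -6·t^2 + 2·t - 1. De l'équation de la vitesse v(t) = -6·t^2 + 2·t - 1, nous substituons t = 3 pour obtenir v = -49.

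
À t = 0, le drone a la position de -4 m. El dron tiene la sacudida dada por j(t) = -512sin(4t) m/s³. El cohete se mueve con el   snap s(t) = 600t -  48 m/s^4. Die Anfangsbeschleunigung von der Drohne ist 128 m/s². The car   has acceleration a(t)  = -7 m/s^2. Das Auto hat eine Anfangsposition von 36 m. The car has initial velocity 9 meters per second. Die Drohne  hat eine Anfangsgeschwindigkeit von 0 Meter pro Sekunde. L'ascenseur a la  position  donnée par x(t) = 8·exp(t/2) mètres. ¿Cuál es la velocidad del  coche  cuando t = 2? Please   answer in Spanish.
Partiendo de la aceleración a(t) = -7, tomamos 1 antiderivada. Tomando ∫a(t)dt y aplicando v(0) = 9, encontramos v(t) = 9 - 7·t. Usando v(t) = 9 - 7·t y sustituyendo t = 2, encontramos v = -5.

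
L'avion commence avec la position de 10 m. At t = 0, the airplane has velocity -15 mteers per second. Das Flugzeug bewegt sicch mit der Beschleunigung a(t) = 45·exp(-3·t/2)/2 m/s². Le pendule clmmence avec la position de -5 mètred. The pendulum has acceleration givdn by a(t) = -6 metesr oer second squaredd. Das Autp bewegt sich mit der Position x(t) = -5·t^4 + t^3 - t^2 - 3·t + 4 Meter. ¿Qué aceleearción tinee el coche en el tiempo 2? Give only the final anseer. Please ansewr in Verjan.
Die Antwort ist -230.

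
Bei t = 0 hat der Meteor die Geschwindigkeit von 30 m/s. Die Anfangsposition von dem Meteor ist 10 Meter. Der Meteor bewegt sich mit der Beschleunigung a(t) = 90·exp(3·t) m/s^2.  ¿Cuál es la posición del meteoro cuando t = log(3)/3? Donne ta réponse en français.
Nous devons intégrer notre équation de l'accélération a(t) = 90·exp(3·t) 2 fois. L'intégrale de l'accélération, avec v(0) = 30, donne la vitesse: v(t) = 30·exp(3·t). En prenant ∫v(t)dt et en appliquant x(0) = 10, nous trouvons x(t) = 10·exp(3·t). En utilisant x(t) = 10·exp(3·t) et en substituant t = log(3)/3, nous trouvons x = 30.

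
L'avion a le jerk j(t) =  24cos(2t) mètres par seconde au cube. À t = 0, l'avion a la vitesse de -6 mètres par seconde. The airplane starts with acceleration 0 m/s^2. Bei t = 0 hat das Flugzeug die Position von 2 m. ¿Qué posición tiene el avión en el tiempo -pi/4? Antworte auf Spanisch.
Debemos encontrar la antiderivada de nuestra ecuación de la sacudida j(t) = 24·cos(2·t) 3 veces. Tomando ∫j(t)dt y aplicando a(0) = 0, encontramos a(t) = 12·sin(2·t). La integral de la aceleración es la velocidad. Usando v(0) = -6, obtenemos v(t) = -6·cos(2·t). Tomando ∫v(t)dt y aplicando x(0) = 2, encontramos x(t) = 2 - 3·sin(2·t). Tenemos la posición x(t) = 2 - 3·sin(2·t). Sustituyendo t = -pi/4: x(-pi/4) = 5.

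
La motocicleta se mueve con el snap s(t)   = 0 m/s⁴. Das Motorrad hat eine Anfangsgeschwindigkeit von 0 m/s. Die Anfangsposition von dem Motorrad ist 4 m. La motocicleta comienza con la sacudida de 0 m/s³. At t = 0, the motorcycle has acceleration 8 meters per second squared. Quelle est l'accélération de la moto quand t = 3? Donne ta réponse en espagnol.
Necesitamos integrar nuestra ecuación del snap s(t) = 0 2 veces. La integral del snap es la sacudida. Usando j(0) = 0, obtenemos j(t) = 0. La integral de la sacudida es la aceleración. Usando a(0) = 8, obtenemos a(t) = 8. Usando a(t) = 8 y sustituyendo t = 3, encontramos a = 8.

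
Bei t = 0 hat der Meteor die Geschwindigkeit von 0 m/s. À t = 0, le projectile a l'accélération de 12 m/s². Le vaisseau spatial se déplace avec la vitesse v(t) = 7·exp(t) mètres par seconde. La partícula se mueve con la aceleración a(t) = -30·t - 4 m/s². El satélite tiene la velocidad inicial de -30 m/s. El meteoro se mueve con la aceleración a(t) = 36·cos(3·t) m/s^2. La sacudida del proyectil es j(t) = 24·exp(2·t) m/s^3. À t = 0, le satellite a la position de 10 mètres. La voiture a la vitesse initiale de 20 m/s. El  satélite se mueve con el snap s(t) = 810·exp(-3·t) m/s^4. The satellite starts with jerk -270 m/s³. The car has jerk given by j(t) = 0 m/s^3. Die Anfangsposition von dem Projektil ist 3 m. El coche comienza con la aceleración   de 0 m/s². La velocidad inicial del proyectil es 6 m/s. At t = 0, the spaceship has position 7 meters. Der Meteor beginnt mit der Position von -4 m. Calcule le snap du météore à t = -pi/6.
Nous devons dériver notre équation de l'accélération a(t) = 36·cos(3·t) 2 fois. La dérivée de l'accélération donne le jerk: j(t) = -108·sin(3·t). En dérivant le jerk, nous obtenons le snap: s(t) = -324·cos(3·t). Nous avons le snap s(t) = -324·cos(3·t). En substituant t = -pi/6: s(-pi/6) = 0.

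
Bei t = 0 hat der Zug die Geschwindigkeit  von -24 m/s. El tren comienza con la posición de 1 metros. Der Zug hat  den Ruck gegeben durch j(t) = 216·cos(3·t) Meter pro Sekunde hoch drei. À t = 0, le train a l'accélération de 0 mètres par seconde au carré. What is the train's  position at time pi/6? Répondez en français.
En partant du jerk j(t) = 216·cos(3·t), nous prenons 3 intégrales. La primitive du jerk, avec a(0) = 0, donne l'accélération: a(t) = 72·sin(3·t). La primitive de l'accélération, avec v(0) = -24, donne la vitesse: v(t) = -24·cos(3·t). L'intégrale de la vitesse, avec x(0) = 1, donne la position: x(t) = 1 - 8·sin(3·t). Nous avons la position x(t) = 1 - 8·sin(3·t). En substituant t = pi/6: x(pi/6) = -7.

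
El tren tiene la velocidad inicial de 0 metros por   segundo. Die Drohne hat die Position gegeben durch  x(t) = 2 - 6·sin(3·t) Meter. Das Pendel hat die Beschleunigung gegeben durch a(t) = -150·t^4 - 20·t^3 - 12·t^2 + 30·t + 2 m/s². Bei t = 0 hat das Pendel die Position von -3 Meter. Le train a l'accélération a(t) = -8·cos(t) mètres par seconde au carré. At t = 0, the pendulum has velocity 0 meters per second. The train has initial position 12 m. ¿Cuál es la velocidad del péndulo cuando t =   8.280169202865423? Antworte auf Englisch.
We must find the integral of our acceleration equation a(t) = -150·t^4 - 20·t^3 - 12·t^2 + 30·t + 2 1 time. Finding the antiderivative of a(t) and using v(0) = 0: v(t) = t·(-30·t^4 - 5·t^3 - 4·t^2 + 15·t + 2). From the given velocity equation v(t) = t·(-30·t^4 - 5·t^3 - 4·t^2 + 15·t + 2), we substitute t = 8.280169202865423 to get v = -1192391.45241392.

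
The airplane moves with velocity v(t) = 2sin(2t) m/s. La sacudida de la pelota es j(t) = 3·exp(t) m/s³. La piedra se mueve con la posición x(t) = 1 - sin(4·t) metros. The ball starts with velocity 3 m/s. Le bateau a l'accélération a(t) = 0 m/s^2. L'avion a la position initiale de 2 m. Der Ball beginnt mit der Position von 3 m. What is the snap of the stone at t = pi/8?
To solve this, we need to take 4 derivatives of our position equation x(t) = 1 - sin(4·t). The derivative of position gives velocity: v(t) = -4·cos(4·t). Differentiating velocity, we get acceleration: a(t) = 16·sin(4·t). Taking d/dt of a(t), we find j(t) = 64·cos(4·t). Differentiating jerk, we get snap: s(t) = -256·sin(4·t). We have snap s(t) = -256·sin(4·t). Substituting t = pi/8: s(pi/8) = -256.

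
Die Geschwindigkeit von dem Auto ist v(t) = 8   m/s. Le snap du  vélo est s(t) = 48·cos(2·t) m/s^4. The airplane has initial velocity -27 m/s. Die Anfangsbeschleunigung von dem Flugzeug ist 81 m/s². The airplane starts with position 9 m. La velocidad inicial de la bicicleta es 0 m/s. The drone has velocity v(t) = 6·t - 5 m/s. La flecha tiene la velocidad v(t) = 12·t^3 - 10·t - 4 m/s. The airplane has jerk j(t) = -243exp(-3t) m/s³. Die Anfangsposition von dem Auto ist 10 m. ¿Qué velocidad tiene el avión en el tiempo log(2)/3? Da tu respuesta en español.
Partiendo de la sacudida j(t) = -243·exp(-3·t), tomamos 2 integrales. La integral de la sacudida es la aceleración. Usando a(0) = 81, obtenemos a(t) = 81·exp(-3·t). La integral de la aceleración es la velocidad. Usando v(0) = -27, obtenemos v(t) = -27·exp(-3·t). De la ecuación de la velocidad v(t) = -27·exp(-3·t), sustituimos t = log(2)/3 para obtener v = -27/2.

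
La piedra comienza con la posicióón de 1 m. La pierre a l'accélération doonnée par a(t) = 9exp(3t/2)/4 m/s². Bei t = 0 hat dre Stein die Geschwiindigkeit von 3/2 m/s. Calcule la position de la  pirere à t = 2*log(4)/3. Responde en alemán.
Wir müssen unsere Gleichung für die Beschleunigung a(t) = 9·exp(3·t/2)/4 2-mal integrieren. Das Integral von der Beschleunigung ist die Geschwindigkeit. Mit v(0) = 3/2 erhalten wir v(t) = 3·exp(3·t/2)/2. Durch Integration von der Geschwindigkeit und Verwendung der Anfangsbedingung x(0) = 1, erhalten wir x(t) = exp(3·t/2). Wir haben die Position x(t) = exp(3·t/2). Durch Einsetzen von t = 2*log(4)/3: x(2*log(4)/3) = 4.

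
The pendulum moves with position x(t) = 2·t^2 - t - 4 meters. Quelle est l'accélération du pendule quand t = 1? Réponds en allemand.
Ausgehend von der Position x(t) = 2·t^2 - t - 4, nehmen wir 2 Ableitungen. Mit d/dt von x(t) finden wir v(t) = 4·t - 1. Mit d/dt von v(t) finden wir a(t) = 4. Aus der Gleichung für die Beschleunigung a(t) = 4, setzen wir t = 1 ein und erhalten a = 4.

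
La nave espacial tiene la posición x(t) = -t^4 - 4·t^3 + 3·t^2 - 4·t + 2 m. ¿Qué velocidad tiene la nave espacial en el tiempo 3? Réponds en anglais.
To solve this, we need to take 1 derivative of our position equation x(t) = -t^4 - 4·t^3 + 3·t^2 - 4·t + 2. Differentiating position, we get velocity: v(t) = -4·t^3 - 12·t^2 + 6·t - 4. From the given velocity equation v(t) = -4·t^3 - 12·t^2 + 6·t - 4, we substitute t = 3 to get v = -202.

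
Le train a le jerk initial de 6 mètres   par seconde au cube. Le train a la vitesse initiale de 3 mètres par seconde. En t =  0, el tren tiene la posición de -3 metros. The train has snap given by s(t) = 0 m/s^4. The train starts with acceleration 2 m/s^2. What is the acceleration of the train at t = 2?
We need to integrate our snap equation s(t) = 0 2 times. Integrating snap and using the initial condition j(0) = 6, we get j(t) = 6. Finding the integral of j(t) and using a(0) = 2: a(t) = 6·t + 2. We have acceleration a(t) = 6·t + 2. Substituting t = 2: a(2) = 14.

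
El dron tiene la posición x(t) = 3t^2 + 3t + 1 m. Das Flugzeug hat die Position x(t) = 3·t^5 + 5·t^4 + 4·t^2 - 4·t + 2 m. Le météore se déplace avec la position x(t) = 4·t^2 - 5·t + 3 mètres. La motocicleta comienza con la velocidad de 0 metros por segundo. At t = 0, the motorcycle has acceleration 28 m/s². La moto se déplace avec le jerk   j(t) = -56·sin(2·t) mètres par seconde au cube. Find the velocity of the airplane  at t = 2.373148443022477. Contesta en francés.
En partant de la position x(t) = 3·t^5 + 5·t^4 + 4·t^2 - 4·t + 2, nous prenons 1 dérivée. La dérivée de la position donne la vitesse: v(t) = 15·t^4 + 20·t^3 + 8·t - 4. De l'équation de la vitesse v(t) = 15·t^4 + 20·t^3 + 8·t - 4, nous substituons t = 2.373148443022477 pour obtenir v = 758.051961217306.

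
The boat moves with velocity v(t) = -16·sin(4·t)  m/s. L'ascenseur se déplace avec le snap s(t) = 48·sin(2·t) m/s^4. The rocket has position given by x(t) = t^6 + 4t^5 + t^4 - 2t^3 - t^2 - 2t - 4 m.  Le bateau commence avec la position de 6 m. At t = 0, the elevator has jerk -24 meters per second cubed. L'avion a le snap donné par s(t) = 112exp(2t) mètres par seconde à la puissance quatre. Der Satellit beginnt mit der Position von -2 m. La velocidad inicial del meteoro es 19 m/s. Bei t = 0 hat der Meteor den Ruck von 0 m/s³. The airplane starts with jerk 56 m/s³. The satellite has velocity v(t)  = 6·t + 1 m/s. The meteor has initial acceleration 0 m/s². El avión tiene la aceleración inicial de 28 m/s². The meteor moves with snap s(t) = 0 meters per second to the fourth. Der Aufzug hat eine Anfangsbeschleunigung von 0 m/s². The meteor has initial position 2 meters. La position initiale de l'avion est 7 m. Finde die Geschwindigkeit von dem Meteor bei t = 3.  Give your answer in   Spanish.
Necesitamos integrar nuestra ecuación del snap s(t) = 0 3 veces. La antiderivada del snap, con j(0) = 0, da la sacudida: j(t) = 0. Integrando la sacudida y usando la condición inicial a(0) = 0, obtenemos a(t) = 0. Tomando ∫a(t)dt y aplicando v(0) = 19, encontramos v(t) = 19. De la ecuación de la velocidad v(t) = 19, sustituimos t = 3 para obtener v = 19.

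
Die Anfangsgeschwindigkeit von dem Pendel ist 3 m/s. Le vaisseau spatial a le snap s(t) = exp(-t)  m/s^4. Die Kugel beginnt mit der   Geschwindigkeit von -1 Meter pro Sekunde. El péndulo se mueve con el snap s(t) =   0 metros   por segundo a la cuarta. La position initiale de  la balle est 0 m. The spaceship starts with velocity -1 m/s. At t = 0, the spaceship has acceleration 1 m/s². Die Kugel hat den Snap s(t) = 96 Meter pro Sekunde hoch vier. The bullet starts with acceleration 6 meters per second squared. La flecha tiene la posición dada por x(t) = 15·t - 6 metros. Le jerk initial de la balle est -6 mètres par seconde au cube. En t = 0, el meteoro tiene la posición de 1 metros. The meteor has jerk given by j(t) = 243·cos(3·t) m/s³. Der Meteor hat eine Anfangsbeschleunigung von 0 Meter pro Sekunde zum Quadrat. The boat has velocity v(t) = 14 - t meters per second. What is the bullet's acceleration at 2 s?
To find the answer, we compute 2 integrals of s(t) = 96. The antiderivative of snap is jerk. Using j(0) = -6, we get j(t) = 96·t - 6. The integral of jerk, with a(0) = 6, gives acceleration: a(t) = 48·t^2 - 6·t + 6. Using a(t) = 48·t^2 - 6·t + 6 and substituting t = 2, we find a = 186.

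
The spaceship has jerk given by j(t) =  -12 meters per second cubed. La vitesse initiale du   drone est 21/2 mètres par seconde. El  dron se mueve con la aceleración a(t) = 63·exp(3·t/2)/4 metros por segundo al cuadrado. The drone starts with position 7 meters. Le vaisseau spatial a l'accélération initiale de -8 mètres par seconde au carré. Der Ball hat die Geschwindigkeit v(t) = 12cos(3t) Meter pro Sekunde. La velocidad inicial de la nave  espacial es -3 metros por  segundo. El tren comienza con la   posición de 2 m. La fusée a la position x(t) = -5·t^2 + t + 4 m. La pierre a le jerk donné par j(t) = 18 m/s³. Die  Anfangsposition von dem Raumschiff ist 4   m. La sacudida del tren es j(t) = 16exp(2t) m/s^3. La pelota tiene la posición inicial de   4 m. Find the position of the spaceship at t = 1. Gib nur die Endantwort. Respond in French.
x(1) = -5.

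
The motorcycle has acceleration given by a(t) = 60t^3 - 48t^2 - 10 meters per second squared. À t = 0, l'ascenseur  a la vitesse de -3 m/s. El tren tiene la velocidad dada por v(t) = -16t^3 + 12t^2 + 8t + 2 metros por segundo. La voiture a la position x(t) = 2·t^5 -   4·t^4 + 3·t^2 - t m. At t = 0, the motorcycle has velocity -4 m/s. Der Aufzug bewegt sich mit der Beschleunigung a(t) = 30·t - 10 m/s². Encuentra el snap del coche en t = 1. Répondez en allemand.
Wir müssen unsere Gleichung für die Position x(t) = 2·t^5 - 4·t^4 + 3·t^2 - t 4-mal ableiten. Durch Ableiten von der Position erhalten wir die Geschwindigkeit: v(t) = 10·t^4 - 16·t^3 + 6·t - 1. Durch Ableiten von der Geschwindigkeit erhalten wir die Beschleunigung: a(t) = 40·t^3 - 48·t^2 + 6. Durch Ableiten von der Beschleunigung erhalten wir den Ruck: j(t) = 120·t^2 - 96·t. Durch Ableiten von dem Ruck erhalten wir den Snap: s(t) = 240·t - 96. Mit s(t) = 240·t - 96 und Einsetzen von t = 1, finden wir s = 144.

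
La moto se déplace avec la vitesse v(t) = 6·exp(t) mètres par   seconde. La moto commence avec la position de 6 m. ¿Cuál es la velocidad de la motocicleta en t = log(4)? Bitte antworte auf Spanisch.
De la ecuación de la velocidad v(t) = 6·exp(t), sustituimos t = log(4) para obtener v = 24.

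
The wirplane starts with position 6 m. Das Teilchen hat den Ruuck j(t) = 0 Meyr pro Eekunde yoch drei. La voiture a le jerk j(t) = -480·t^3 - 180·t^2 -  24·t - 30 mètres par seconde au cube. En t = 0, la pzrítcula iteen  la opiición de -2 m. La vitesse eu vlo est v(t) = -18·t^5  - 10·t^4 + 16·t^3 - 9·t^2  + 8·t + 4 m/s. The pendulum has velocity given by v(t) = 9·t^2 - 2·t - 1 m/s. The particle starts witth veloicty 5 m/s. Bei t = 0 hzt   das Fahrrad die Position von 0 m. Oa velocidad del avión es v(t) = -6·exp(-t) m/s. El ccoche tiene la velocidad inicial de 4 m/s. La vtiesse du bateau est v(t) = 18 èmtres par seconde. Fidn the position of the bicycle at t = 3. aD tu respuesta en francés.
Nous devons trouver la primitive de notre équation de la vitesse v(t) = -18·t^5 - 10·t^4 + 16·t^3 - 9·t^2 + 8·t + 4 1 fois. En prenant ∫v(t)dt et en appliquant x(0) = 0, nous trouvons x(t) = -3·t^6 - 2·t^5 + 4·t^4 - 3·t^3 + 4·t^2 + 4·t. En utilisant x(t) = -3·t^6 - 2·t^5 + 4·t^4 - 3·t^3 + 4·t^2 + 4·t et en substituant t = 3, nous trouvons x = -2382.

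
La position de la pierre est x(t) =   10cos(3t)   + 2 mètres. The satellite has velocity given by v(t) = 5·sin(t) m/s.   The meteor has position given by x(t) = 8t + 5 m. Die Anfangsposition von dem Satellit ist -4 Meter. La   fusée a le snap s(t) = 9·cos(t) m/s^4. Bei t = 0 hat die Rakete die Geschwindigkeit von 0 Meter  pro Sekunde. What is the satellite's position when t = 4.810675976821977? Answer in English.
To find the answer, we compute 1 antiderivative of v(t) = 5·sin(t). The integral of velocity is position. Using x(0) = -4, we get x(t) = 1 - 5·cos(t). Using x(t) = 1 - 5·cos(t) and substituting t = 4.810675976821977, we find x = 0.509355873371201.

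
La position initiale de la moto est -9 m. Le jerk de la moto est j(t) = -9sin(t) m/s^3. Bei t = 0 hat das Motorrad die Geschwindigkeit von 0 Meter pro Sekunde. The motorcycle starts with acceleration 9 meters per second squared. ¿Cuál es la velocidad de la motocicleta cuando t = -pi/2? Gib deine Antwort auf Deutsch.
Ausgehend von dem Ruck j(t) = -9·sin(t), nehmen wir 2 Stammfunktionen. Das Integral von dem Ruck ist die Beschleunigung. Mit a(0) = 9 erhalten wir a(t) = 9·cos(t). Mit ∫a(t)dt und Anwendung von v(0) = 0, finden wir v(t) = 9·sin(t). Aus der Gleichung für die Geschwindigkeit v(t) = 9·sin(t), setzen wir t = -pi/2 ein und erhalten v = -9.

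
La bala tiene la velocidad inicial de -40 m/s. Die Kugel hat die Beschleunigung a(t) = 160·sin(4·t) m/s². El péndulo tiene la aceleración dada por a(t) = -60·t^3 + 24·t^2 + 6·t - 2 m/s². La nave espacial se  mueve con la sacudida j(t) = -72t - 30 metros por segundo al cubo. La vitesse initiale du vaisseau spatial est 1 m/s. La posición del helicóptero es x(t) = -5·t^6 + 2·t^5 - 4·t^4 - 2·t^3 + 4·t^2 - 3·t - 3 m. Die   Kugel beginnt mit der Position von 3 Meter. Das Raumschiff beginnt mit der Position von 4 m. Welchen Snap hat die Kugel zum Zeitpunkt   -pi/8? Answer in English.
To solve this, we need to take 2 derivatives of our acceleration equation a(t) = 160·sin(4·t). The derivative of acceleration gives jerk: j(t) = 640·cos(4·t). Differentiating jerk, we get snap: s(t) = -2560·sin(4·t). We have snap s(t) = -2560·sin(4·t). Substituting t = -pi/8: s(-pi/8) = 2560.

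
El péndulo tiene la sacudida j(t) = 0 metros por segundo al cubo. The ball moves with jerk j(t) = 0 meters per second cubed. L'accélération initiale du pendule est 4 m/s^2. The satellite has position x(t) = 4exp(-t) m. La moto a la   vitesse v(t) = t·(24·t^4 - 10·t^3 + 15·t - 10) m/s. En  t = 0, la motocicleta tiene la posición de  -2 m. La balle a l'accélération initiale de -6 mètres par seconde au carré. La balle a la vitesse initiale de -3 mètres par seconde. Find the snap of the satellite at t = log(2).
Starting from position x(t) = 4·exp(-t), we take 4 derivatives. Differentiating position, we get velocity: v(t) = -4·exp(-t). Taking d/dt of v(t), we find a(t) = 4·exp(-t). The derivative of acceleration gives jerk: j(t) = -4·exp(-t). Taking d/dt of j(t), we find s(t) = 4·exp(-t). Using s(t) = 4·exp(-t) and substituting t = log(2), we find s = 2.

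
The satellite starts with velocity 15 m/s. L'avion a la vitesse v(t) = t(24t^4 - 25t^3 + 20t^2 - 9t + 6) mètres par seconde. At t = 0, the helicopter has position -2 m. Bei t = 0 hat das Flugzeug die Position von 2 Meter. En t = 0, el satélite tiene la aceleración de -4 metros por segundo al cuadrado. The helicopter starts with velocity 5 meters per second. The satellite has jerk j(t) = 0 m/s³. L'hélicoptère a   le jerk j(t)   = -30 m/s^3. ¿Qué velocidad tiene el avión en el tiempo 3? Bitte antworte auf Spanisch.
Usando v(t) = t·(24·t^4 - 25·t^3 + 20·t^2 - 9·t + 6) y sustituyendo t = 3, encontramos v = 4284.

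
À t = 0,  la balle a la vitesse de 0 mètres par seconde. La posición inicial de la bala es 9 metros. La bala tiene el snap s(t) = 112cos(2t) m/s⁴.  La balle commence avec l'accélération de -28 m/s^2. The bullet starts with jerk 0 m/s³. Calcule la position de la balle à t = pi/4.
En partant du snap s(t) = 112·cos(2·t), nous prenons 4 primitives. En intégrant le snap et en utilisant la condition initiale j(0) = 0, nous obtenons j(t) = 56·sin(2·t). La primitive du jerk, avec a(0) = -28, donne l'accélération: a(t) = -28·cos(2·t). La primitive de l'accélération, avec v(0) = 0, donne la vitesse: v(t) = -14·sin(2·t). La primitive de la vitesse, avec x(0) = 9, donne la position: x(t) = 7·cos(2·t) + 2. Nous avons la position x(t) = 7·cos(2·t) + 2. En substituant t = pi/4: x(pi/4) = 2.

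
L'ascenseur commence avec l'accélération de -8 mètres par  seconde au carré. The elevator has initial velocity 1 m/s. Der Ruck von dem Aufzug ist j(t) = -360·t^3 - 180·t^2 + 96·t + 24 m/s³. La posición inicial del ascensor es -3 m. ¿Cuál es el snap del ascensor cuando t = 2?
Partiendo de la sacudida j(t) = -360·t^3 - 180·t^2 + 96·t + 24, tomamos 1 derivada. Derivando la sacudida, obtenemos el snap: s(t) = -1080·t^2 - 360·t + 96. Tenemos el snap s(t) = -1080·t^2 - 360·t + 96. Sustituyendo t = 2: s(2) = -4944.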